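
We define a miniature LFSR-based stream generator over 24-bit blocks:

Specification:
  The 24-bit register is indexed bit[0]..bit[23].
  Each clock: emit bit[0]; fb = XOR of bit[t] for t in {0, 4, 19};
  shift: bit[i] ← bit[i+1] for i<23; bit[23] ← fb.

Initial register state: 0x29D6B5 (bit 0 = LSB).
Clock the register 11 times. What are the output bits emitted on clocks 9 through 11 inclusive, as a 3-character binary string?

011

reg_0 = 0x29D6B5
clock 1: out=1, reg = 0x94EB5A
clock 2: out=0, reg = 0xCA75AD
clock 3: out=1, reg = 0x653AD6
clock 4: out=0, reg = 0xB29D6B
clock 5: out=1, reg = 0xD94EB5
clock 6: out=1, reg = 0xECA75A
clock 7: out=0, reg = 0x7653AD
clock 8: out=1, reg = 0xBB29D6
clock 9: out=0, reg = 0x5D94EB
clock 10: out=1, reg = 0x2ECA75
clock 11: out=1, reg = 0x97653A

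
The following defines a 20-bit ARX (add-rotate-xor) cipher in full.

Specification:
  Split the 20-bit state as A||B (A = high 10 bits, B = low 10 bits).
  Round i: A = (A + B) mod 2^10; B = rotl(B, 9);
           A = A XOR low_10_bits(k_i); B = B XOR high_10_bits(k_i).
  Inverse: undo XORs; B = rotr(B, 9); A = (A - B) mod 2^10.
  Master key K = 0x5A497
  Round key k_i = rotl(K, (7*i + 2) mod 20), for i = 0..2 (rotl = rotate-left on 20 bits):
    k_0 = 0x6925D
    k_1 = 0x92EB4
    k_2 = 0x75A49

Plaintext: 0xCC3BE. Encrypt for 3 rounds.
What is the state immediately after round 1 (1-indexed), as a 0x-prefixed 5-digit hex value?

0x2CC7B

s_0 = plaintext = 0xCC3BE
s_1 = Round(s_0, k_0) = 0x2CC7B
s_2 = Round(s_1, k_1) = 0xE6876
s_3 = Round(s_2, k_2) = 0x965ED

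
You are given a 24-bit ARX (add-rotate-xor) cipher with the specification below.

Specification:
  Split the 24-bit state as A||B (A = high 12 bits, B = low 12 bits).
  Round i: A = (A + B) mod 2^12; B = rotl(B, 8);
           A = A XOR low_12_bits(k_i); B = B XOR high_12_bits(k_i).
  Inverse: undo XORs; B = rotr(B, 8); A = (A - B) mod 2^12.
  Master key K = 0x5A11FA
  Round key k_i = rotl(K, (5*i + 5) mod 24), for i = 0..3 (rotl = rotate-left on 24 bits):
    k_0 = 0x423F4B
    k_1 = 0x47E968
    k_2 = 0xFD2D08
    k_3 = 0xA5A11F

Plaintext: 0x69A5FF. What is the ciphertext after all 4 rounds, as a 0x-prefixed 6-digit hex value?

s_0 = plaintext = 0x69A5FF
s_1 = Round(s_0, k_0) = 0x3D2B7C
s_2 = Round(s_1, k_1) = 0x6268C9
s_3 = Round(s_2, k_2) = 0x3E765E
s_4 = Round(s_3, k_3) = 0xB5A43F

0xB5A43F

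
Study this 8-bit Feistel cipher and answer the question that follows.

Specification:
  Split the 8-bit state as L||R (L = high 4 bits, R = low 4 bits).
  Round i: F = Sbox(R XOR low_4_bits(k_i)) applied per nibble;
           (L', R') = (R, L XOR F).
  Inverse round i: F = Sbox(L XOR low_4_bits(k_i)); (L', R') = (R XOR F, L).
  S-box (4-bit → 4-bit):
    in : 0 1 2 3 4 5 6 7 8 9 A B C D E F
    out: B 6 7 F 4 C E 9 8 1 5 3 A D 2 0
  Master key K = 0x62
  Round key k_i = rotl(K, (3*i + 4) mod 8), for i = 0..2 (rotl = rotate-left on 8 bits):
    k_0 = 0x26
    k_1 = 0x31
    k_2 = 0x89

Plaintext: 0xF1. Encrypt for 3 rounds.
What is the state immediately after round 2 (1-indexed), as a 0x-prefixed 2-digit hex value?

s_0 = plaintext = 0xF1
s_1 = Round(s_0, k_0) = 0x16
s_2 = Round(s_1, k_1) = 0x68
s_3 = Round(s_2, k_2) = 0x80

0x68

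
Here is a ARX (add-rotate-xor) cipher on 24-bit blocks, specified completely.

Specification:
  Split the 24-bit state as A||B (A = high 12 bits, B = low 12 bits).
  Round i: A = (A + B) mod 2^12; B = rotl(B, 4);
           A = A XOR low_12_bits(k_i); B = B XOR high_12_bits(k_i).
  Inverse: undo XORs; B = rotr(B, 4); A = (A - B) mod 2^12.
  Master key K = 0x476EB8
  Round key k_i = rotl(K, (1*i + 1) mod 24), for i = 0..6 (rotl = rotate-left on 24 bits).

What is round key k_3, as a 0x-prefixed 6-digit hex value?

K = 0x476EB8
k_0 = rotl(K, (1*0+1) mod 24) = rotl(K, 1) = 0x8EDD70
k_1 = rotl(K, (1*1+1) mod 24) = rotl(K, 2) = 0x1DBAE1
k_2 = rotl(K, (1*2+1) mod 24) = rotl(K, 3) = 0x3B75C2
k_3 = rotl(K, (1*3+1) mod 24) = rotl(K, 4) = 0x76EB84

0x76EB84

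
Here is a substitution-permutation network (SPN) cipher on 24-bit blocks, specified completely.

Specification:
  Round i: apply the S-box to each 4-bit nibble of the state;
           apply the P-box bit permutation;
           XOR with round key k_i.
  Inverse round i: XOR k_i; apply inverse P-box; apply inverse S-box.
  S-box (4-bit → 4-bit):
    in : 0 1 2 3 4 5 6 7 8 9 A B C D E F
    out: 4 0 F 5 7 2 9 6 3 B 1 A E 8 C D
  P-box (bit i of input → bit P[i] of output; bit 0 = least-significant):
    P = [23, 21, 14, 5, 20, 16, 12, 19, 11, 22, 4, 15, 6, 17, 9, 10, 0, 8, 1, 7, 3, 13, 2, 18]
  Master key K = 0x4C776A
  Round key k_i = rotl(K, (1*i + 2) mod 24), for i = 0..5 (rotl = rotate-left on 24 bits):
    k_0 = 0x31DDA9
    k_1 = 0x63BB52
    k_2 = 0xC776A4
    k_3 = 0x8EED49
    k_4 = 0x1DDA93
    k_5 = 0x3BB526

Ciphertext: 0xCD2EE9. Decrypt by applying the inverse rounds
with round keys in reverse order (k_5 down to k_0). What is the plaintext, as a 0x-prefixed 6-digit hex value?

s_0 = ciphertext = 0xCD2EE9
s_1 = InvRound(s_0, k_5) = 0xF24938
s_2 = InvRound(s_1, k_4) = 0x627BC9
s_3 = InvRound(s_2, k_3) = 0xDDEBE8
s_4 = InvRound(s_3, k_2) = 0x3596F1
s_5 = InvRound(s_4, k_1) = 0xB2B8AD
s_6 = InvRound(s_5, k_0) = 0x75B153

0x75B153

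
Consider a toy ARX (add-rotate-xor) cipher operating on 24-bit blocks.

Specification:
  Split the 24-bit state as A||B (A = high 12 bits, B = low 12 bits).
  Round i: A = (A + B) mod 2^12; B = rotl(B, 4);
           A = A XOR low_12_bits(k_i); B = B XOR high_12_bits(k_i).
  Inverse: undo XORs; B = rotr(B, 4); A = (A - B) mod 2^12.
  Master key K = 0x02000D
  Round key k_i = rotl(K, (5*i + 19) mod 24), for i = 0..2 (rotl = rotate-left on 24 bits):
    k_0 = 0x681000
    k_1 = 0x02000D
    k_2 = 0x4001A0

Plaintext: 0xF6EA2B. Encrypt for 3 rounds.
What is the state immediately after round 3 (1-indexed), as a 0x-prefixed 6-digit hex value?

0x0CDD43

s_0 = plaintext = 0xF6EA2B
s_1 = Round(s_0, k_0) = 0x99943B
s_2 = Round(s_1, k_1) = 0xDD9394
s_3 = Round(s_2, k_2) = 0x0CDD43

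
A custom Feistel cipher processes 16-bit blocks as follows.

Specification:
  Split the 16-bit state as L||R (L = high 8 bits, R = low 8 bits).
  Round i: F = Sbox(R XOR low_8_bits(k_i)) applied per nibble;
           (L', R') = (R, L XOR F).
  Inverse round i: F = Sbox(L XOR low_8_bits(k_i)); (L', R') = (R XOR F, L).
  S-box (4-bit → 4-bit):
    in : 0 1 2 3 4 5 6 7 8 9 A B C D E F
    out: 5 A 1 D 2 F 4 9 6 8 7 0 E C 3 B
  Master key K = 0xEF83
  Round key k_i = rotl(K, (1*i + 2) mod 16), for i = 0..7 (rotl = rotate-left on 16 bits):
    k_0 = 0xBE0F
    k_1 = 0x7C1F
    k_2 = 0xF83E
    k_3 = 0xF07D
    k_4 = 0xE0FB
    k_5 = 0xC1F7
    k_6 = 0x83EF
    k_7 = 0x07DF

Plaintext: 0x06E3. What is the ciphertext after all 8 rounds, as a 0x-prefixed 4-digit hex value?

0x024F

s_0 = plaintext = 0x06E3
s_1 = Round(s_0, k_0) = 0xE338
s_2 = Round(s_1, k_1) = 0x38FA
s_3 = Round(s_2, k_2) = 0xFADA
s_4 = Round(s_3, k_3) = 0xDA83
s_5 = Round(s_4, k_4) = 0x834C
s_6 = Round(s_5, k_5) = 0x4C83
s_7 = Round(s_6, k_6) = 0x8302
s_8 = Round(s_7, k_7) = 0x024F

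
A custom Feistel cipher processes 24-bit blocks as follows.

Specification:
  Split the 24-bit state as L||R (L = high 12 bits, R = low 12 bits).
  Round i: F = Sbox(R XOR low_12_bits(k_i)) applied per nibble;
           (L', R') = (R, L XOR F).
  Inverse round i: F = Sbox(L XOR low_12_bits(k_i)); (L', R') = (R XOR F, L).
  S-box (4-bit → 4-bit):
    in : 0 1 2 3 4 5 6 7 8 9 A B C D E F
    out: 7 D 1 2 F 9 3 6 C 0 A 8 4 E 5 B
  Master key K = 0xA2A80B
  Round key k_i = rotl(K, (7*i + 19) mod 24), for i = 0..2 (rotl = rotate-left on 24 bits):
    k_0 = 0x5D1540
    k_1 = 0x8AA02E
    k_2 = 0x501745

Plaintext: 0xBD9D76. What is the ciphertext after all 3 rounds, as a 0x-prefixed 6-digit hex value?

0xB9931E

s_0 = plaintext = 0xBD9D76
s_1 = Round(s_0, k_0) = 0xD767FA
s_2 = Round(s_1, k_1) = 0x7FAB99
s_3 = Round(s_2, k_2) = 0xB9931E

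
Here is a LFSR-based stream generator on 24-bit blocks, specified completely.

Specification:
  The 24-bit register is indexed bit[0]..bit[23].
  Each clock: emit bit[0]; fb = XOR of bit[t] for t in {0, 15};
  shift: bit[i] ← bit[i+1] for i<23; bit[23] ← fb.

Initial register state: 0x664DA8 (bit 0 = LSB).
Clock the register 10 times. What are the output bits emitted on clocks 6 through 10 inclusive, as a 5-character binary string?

10110

reg_0 = 0x664DA8
clock 1: out=0, reg = 0x3326D4
clock 2: out=0, reg = 0x19936A
clock 3: out=0, reg = 0x8CC9B5
clock 4: out=1, reg = 0x4664DA
clock 5: out=0, reg = 0x23326D
clock 6: out=1, reg = 0x919936
clock 7: out=0, reg = 0xC8CC9B
clock 8: out=1, reg = 0x64664D
clock 9: out=1, reg = 0xB23326
clock 10: out=0, reg = 0x591993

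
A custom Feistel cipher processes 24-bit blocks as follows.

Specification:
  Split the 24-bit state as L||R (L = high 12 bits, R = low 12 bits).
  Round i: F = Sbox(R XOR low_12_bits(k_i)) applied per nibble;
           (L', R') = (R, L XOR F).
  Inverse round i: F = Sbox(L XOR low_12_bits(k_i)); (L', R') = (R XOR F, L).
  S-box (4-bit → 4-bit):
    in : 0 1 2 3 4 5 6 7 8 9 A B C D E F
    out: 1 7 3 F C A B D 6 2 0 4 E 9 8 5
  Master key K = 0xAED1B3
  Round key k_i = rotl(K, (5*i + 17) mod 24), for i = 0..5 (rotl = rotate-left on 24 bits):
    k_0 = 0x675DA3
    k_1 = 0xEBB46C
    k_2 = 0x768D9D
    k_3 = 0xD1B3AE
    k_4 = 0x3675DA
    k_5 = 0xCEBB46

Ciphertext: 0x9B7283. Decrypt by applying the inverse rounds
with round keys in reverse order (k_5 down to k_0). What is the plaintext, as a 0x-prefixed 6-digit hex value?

0xA9B477

s_0 = ciphertext = 0x9B7283
s_1 = InvRound(s_0, k_5) = 0x1D49B7
s_2 = InvRound(s_1, k_4) = 0x5AF1D4
s_3 = InvRound(s_2, k_3) = 0xAC35AF
s_4 = InvRound(s_3, k_2) = 0x807AC3
s_5 = InvRound(s_4, k_1) = 0x477807
s_6 = InvRound(s_5, k_0) = 0xA9B477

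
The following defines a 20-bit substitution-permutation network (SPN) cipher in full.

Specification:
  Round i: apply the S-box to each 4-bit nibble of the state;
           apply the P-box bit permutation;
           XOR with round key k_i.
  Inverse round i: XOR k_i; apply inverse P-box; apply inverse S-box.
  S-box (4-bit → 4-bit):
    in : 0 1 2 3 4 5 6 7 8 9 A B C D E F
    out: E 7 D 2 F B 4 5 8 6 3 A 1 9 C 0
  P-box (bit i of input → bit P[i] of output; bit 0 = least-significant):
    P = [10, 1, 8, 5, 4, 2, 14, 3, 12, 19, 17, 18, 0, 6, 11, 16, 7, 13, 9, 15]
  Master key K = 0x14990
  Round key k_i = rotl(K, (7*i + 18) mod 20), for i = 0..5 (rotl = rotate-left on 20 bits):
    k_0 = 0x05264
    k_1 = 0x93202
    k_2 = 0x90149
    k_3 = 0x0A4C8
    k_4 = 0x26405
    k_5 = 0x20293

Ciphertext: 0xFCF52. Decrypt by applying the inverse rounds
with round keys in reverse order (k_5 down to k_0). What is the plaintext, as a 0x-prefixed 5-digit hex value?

0x84B8D

s_0 = ciphertext = 0xFCF52
s_1 = InvRound(s_0, k_5) = 0xD4B67
s_2 = InvRound(s_1, k_4) = 0x900F4
s_3 = InvRound(s_2, k_3) = 0xB835D
s_4 = InvRound(s_3, k_2) = 0xEF6AF
s_5 = InvRound(s_4, k_1) = 0xDDE0D
s_6 = InvRound(s_5, k_0) = 0x84B8D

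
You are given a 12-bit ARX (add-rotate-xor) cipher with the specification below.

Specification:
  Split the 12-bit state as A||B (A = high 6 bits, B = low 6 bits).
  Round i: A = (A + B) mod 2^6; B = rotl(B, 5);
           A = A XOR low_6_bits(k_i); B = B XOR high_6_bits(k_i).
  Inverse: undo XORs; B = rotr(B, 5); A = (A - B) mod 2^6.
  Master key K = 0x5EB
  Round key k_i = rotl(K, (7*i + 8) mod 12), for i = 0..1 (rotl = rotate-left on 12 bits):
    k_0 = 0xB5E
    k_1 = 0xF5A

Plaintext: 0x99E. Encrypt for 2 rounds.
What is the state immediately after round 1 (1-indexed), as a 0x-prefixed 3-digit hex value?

s_0 = plaintext = 0x99E
s_1 = Round(s_0, k_0) = 0x6A2
s_2 = Round(s_1, k_1) = 0x9AC

0x6A2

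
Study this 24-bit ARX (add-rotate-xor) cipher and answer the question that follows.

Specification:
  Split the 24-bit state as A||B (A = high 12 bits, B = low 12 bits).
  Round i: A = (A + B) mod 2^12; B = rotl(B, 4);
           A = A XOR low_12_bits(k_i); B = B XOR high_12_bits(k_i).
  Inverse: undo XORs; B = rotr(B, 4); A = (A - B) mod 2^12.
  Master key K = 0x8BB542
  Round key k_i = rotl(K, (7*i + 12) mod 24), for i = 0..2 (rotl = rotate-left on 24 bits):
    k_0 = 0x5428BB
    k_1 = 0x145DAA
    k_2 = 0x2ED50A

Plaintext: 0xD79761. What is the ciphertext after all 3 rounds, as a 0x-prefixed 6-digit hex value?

s_0 = plaintext = 0xD79761
s_1 = Round(s_0, k_0) = 0xC61355
s_2 = Round(s_1, k_1) = 0x21C416
s_3 = Round(s_2, k_2) = 0x338389

0x338389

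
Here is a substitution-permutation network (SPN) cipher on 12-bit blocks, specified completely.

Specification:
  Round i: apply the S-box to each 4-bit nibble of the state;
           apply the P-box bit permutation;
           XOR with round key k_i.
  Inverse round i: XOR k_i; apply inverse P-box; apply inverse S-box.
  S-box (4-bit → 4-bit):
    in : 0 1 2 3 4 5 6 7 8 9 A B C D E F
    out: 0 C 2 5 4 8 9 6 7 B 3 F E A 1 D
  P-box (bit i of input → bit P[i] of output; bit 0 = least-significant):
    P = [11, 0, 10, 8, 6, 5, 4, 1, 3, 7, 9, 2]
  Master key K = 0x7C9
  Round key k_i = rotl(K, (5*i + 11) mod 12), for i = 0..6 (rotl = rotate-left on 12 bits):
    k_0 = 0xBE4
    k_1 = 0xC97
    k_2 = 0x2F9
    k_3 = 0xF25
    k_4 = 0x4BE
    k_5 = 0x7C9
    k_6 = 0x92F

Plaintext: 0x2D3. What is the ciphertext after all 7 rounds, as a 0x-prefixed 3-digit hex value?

0x782

s_0 = plaintext = 0x2D3
s_1 = Round(s_0, k_0) = 0x746
s_2 = Round(s_1, k_1) = 0x707
s_3 = Round(s_2, k_2) = 0x478
s_4 = Round(s_3, k_3) = 0x114
s_5 = Round(s_4, k_4) = 0x2A8
s_6 = Round(s_5, k_5) = 0xB28
s_7 = Round(s_6, k_6) = 0x782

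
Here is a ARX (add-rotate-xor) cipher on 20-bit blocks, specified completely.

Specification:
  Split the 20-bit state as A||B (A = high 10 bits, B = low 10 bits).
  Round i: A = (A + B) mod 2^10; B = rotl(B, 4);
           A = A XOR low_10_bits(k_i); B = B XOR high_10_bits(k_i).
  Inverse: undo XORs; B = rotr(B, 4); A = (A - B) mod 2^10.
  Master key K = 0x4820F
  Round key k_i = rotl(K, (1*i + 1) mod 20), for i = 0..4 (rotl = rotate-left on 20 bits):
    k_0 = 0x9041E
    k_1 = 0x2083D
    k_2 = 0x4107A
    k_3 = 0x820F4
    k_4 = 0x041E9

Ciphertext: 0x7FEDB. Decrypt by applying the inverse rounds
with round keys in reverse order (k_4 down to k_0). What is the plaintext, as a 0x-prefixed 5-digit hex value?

s_0 = ciphertext = 0x7FEDB
s_1 = InvRound(s_0, k_4) = 0x4AAEC
s_2 = InvRound(s_1, k_3) = 0x3410E
s_3 = InvRound(s_2, k_2) = 0x8AA80
s_4 = InvRound(s_3, k_1) = 0x5DCA0
s_5 = InvRound(s_4, k_0) = 0x3EC6E

0x3EC6E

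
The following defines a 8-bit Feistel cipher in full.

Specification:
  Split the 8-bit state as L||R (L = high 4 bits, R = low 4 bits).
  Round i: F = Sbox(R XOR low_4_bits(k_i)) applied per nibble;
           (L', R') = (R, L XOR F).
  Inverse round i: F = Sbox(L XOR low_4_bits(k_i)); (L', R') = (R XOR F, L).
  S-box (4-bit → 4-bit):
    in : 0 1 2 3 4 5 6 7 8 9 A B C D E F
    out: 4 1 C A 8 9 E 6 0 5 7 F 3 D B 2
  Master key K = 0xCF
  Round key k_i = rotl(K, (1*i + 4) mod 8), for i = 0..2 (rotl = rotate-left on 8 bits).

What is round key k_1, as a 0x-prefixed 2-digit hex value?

K = 0xCF
k_0 = rotl(K, (1*0+4) mod 8) = rotl(K, 4) = 0xFC
k_1 = rotl(K, (1*1+4) mod 8) = rotl(K, 5) = 0xF9

0xF9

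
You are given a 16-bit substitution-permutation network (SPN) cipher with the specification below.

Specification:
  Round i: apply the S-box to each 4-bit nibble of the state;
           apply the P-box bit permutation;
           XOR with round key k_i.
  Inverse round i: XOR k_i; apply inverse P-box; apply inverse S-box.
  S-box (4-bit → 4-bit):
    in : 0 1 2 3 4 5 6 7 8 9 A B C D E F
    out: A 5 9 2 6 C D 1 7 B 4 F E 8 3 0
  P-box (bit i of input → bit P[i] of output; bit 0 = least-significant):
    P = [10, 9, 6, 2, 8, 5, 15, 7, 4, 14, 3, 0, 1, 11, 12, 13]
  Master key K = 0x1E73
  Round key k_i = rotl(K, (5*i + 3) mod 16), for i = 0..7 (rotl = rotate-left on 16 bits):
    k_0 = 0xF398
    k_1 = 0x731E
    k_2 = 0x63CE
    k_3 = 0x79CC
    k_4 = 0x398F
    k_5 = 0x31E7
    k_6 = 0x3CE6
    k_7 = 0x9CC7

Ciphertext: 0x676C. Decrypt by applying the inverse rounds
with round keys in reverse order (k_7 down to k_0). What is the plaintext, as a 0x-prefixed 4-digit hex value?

0xA3F3

s_0 = ciphertext = 0x676C
s_1 = InvRound(s_0, k_7) = 0xBCB3
s_2 = InvRound(s_1, k_6) = 0xF2A5
s_3 = InvRound(s_2, k_5) = 0x7314
s_4 = InvRound(s_3, k_4) = 0xEBD3
s_5 = InvRound(s_4, k_3) = 0x16A0
s_6 = InvRound(s_5, k_2) = 0x64E6
s_7 = InvRound(s_6, k_1) = 0xA198
s_8 = InvRound(s_7, k_0) = 0xA3F3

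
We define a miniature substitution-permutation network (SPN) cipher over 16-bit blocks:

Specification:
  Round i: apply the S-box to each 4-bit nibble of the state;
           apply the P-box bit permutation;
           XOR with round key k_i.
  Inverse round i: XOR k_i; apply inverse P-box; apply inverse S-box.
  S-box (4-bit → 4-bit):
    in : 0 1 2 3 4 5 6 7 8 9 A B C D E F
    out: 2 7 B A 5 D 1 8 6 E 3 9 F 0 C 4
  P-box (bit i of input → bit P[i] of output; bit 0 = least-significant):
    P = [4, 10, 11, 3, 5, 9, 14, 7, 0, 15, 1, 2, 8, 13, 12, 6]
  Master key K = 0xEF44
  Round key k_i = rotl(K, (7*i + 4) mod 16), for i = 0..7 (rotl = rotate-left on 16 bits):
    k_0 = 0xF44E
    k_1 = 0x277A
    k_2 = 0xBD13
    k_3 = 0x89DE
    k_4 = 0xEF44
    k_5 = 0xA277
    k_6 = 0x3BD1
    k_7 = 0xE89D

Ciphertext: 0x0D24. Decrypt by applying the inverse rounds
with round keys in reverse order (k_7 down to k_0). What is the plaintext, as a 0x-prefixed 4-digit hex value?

s_0 = ciphertext = 0x0D24
s_1 = InvRound(s_0, k_7) = 0xAA52
s_2 = InvRound(s_1, k_6) = 0x417D
s_3 = InvRound(s_2, k_5) = 0xA887
s_4 = InvRound(s_3, k_4) = 0xB490
s_5 = InvRound(s_4, k_3) = 0xCED9
s_6 = InvRound(s_5, k_2) = 0xCF97
s_7 = InvRound(s_6, k_1) = 0x325E
s_8 = InvRound(s_7, k_0) = 0xD08A

0xD08A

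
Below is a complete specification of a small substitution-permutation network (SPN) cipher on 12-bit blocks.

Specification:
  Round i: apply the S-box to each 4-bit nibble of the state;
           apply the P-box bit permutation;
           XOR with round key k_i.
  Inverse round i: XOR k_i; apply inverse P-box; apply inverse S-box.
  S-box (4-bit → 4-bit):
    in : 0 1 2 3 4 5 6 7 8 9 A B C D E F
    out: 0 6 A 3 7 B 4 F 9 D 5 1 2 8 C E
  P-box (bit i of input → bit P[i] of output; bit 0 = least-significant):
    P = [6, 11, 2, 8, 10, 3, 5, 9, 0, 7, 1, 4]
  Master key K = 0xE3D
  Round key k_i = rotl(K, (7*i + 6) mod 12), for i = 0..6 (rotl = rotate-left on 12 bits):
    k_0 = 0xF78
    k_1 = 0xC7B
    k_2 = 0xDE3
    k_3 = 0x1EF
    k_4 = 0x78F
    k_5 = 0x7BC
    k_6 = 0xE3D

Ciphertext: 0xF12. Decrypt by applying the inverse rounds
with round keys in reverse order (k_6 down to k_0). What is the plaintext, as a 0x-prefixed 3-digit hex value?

0xB13

s_0 = ciphertext = 0xF12
s_1 = InvRound(s_0, k_6) = 0xA1E
s_2 = InvRound(s_1, k_5) = 0x1A2
s_3 = InvRound(s_2, k_4) = 0xB76
s_4 = InvRound(s_3, k_3) = 0x52C
s_5 = InvRound(s_4, k_2) = 0x4C4
s_6 = InvRound(s_5, k_1) = 0x711
s_7 = InvRound(s_6, k_0) = 0xB13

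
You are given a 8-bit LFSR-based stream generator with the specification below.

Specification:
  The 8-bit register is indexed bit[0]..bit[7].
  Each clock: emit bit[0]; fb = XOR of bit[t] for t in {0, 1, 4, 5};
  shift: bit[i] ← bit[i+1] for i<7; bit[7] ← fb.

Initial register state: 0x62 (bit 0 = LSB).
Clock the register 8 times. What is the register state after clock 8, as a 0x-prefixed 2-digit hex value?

0x06

reg_0 = 0x62
clock 1: out=0, reg = 0x31
clock 2: out=1, reg = 0x98
clock 3: out=0, reg = 0xCC
clock 4: out=0, reg = 0x66
clock 5: out=0, reg = 0x33
clock 6: out=1, reg = 0x19
clock 7: out=1, reg = 0x0C
clock 8: out=0, reg = 0x06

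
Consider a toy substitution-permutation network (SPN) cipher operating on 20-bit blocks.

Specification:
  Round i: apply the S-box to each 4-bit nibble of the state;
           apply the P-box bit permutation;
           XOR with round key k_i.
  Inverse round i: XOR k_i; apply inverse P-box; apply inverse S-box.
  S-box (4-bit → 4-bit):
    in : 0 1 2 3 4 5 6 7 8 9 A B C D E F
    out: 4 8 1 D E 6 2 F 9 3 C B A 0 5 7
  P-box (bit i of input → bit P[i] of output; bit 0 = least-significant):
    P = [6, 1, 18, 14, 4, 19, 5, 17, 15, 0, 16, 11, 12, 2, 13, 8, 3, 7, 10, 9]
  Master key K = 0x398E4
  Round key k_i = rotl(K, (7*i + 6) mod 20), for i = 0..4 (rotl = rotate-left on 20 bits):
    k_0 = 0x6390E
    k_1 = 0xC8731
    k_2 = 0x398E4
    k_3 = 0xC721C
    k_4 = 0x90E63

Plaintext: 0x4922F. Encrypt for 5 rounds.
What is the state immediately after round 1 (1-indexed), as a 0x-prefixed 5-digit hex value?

0x2AFD8

s_0 = plaintext = 0x4922F
s_1 = Round(s_0, k_0) = 0x2AFD8
s_2 = Round(s_1, k_1) = 0xD6678
s_3 = Round(s_2, k_2) = 0x9D891
s_4 = Round(s_3, k_3) = 0x4BA84
s_5 = Round(s_4, k_4) = 0xE51F5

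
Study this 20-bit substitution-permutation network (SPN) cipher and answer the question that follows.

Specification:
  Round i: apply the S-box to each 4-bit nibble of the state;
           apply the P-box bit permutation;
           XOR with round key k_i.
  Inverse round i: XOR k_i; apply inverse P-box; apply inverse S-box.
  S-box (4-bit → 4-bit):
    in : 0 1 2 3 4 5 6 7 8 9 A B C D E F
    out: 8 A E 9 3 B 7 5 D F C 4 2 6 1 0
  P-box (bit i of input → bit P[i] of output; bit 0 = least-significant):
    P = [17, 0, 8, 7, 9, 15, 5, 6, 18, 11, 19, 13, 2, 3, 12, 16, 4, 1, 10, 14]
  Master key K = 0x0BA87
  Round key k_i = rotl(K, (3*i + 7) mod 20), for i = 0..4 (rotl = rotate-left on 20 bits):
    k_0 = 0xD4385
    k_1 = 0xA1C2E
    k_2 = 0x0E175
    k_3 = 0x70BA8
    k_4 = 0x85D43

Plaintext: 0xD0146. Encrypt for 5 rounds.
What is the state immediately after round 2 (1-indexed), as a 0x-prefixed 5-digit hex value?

0x8175B

s_0 = plaintext = 0xD0146
s_1 = Round(s_0, k_0) = 0xEEC86
s_2 = Round(s_1, k_1) = 0x8175B
s_3 = Round(s_2, k_2) = 0xD262D
s_4 = Round(s_3, k_3) = 0xA96C3
s_5 = Round(s_4, k_4) = 0x781CF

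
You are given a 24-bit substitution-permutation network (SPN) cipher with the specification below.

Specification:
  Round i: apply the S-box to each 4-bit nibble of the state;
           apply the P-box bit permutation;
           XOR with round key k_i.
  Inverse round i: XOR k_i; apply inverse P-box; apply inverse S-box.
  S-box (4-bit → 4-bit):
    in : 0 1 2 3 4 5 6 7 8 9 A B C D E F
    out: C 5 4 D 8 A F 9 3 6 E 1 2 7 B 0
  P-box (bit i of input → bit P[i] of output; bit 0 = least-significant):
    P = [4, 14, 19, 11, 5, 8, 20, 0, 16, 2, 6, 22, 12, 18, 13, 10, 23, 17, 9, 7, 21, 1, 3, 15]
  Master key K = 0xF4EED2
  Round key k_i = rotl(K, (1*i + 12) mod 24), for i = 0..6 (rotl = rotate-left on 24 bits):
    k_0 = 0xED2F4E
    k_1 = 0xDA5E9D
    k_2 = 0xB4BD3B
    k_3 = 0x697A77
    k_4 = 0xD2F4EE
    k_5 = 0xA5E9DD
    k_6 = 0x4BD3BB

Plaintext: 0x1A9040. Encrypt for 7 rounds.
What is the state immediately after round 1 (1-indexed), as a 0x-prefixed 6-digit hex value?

0x830587

s_0 = plaintext = 0x1A9040
s_1 = Round(s_0, k_0) = 0x830587
s_2 = Round(s_1, k_1) = 0x3A712B
s_3 = Round(s_2, k_2) = 0x872BE3
s_4 = Round(s_3, k_3) = 0xC053C4
s_5 = Round(s_4, k_4) = 0x97FB2C
s_6 = Round(s_5, k_5) = 0x34A957
s_7 = Round(s_6, k_6) = 0x6F7E66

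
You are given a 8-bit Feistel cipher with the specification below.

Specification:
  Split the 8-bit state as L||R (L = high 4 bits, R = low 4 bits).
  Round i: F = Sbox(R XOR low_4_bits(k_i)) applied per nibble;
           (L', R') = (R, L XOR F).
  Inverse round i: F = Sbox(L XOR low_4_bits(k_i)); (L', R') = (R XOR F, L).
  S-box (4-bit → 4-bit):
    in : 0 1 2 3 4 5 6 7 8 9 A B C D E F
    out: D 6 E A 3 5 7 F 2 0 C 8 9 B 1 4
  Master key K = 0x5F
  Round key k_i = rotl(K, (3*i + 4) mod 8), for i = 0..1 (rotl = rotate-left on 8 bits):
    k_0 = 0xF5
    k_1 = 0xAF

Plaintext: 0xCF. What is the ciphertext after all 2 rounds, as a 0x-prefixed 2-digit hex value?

0x0B

s_0 = plaintext = 0xCF
s_1 = Round(s_0, k_0) = 0xF0
s_2 = Round(s_1, k_1) = 0x0B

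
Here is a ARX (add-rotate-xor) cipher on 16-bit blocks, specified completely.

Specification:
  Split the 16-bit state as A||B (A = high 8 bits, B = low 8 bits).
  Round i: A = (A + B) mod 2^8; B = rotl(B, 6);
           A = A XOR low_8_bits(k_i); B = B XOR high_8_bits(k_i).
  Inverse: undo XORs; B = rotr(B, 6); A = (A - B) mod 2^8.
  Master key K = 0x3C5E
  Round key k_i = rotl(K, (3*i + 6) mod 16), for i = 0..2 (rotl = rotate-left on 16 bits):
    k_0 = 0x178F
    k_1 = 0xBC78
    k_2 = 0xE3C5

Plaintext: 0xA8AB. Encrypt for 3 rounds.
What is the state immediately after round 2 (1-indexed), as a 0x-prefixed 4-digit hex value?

s_0 = plaintext = 0xA8AB
s_1 = Round(s_0, k_0) = 0xDCFD
s_2 = Round(s_1, k_1) = 0xA1C3
s_3 = Round(s_2, k_2) = 0xA113

0xA1C3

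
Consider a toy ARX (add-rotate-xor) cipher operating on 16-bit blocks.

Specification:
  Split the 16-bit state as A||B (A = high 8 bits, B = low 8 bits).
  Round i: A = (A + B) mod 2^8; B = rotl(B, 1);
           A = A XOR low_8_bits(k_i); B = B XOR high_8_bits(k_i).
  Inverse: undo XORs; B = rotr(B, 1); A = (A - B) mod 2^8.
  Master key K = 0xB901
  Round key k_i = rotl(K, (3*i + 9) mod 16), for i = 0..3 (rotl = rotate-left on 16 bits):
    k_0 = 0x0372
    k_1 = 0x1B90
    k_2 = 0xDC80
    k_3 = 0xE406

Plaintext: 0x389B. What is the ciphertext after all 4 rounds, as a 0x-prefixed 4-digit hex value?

0x7490

s_0 = plaintext = 0x389B
s_1 = Round(s_0, k_0) = 0xA134
s_2 = Round(s_1, k_1) = 0x4573
s_3 = Round(s_2, k_2) = 0x383A
s_4 = Round(s_3, k_3) = 0x7490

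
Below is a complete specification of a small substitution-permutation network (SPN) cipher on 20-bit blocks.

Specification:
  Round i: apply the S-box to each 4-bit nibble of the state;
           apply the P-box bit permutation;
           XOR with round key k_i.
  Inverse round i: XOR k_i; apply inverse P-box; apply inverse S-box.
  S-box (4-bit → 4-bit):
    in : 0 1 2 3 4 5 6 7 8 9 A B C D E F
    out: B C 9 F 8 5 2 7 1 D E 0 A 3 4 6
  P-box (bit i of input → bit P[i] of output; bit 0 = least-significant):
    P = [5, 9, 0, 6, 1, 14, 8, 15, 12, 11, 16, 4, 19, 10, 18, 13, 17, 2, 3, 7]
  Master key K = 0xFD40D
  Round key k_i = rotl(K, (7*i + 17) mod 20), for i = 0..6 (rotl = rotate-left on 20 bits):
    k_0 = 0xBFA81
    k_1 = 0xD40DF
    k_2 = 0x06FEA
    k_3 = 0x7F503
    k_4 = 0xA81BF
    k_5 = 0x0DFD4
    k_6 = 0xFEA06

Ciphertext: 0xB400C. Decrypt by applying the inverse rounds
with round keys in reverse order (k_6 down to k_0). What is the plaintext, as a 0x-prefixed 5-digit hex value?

s_0 = ciphertext = 0xB400C
s_1 = InvRound(s_0, k_6) = 0xE1626
s_2 = InvRound(s_1, k_5) = 0x25C32
s_3 = InvRound(s_2, k_4) = 0xADDAE
s_4 = InvRound(s_3, k_3) = 0xA9FB5
s_5 = InvRound(s_4, k_2) = 0x72201
s_6 = InvRound(s_5, k_1) = 0x324DC
s_7 = InvRound(s_6, k_0) = 0xFD0CA

0xFD0CA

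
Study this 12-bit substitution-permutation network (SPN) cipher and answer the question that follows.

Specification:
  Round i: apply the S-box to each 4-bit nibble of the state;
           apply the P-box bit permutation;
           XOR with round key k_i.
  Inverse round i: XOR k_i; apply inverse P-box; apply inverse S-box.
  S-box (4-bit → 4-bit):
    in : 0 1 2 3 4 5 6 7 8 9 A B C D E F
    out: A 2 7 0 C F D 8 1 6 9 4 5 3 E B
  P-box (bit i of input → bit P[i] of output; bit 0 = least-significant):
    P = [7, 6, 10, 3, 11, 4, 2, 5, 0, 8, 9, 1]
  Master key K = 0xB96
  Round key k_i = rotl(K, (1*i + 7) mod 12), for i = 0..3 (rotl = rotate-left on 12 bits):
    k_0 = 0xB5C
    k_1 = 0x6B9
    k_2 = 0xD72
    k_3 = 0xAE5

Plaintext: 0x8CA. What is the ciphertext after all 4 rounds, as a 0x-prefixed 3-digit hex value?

s_0 = plaintext = 0x8CA
s_1 = Round(s_0, k_0) = 0x3D1
s_2 = Round(s_1, k_1) = 0xEE9
s_3 = Round(s_2, k_2) = 0xA04
s_4 = Round(s_3, k_3) = 0xEDE

0xEDE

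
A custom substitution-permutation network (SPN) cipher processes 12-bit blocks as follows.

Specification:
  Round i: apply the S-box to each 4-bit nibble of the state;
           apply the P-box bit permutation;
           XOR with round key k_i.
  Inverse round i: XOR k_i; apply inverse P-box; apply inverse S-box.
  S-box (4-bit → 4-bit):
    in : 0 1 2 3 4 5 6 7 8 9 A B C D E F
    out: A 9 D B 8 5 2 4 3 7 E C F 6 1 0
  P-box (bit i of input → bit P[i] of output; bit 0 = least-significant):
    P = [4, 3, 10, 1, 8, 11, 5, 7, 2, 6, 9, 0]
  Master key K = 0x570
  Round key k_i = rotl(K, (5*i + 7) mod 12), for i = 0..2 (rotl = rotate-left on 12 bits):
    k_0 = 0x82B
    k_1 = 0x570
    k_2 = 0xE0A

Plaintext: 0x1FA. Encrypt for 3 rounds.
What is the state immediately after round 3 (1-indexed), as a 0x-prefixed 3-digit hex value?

0x36A

s_0 = plaintext = 0x1FA
s_1 = Round(s_0, k_0) = 0xC24
s_2 = Round(s_1, k_1) = 0x697
s_3 = Round(s_2, k_2) = 0x36A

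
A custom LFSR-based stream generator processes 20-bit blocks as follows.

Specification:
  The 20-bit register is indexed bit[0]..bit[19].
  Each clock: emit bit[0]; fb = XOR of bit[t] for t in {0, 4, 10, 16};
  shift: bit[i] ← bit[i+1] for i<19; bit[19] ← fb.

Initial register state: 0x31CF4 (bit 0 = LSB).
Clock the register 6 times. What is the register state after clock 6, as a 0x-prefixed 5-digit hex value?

0x3CC73

reg_0 = 0x31CF4
clock 1: out=0, reg = 0x98E7A
clock 2: out=0, reg = 0xCC73D
clock 3: out=1, reg = 0xE639E
clock 4: out=0, reg = 0xF31CF
clock 5: out=1, reg = 0x798E7
clock 6: out=1, reg = 0x3CC73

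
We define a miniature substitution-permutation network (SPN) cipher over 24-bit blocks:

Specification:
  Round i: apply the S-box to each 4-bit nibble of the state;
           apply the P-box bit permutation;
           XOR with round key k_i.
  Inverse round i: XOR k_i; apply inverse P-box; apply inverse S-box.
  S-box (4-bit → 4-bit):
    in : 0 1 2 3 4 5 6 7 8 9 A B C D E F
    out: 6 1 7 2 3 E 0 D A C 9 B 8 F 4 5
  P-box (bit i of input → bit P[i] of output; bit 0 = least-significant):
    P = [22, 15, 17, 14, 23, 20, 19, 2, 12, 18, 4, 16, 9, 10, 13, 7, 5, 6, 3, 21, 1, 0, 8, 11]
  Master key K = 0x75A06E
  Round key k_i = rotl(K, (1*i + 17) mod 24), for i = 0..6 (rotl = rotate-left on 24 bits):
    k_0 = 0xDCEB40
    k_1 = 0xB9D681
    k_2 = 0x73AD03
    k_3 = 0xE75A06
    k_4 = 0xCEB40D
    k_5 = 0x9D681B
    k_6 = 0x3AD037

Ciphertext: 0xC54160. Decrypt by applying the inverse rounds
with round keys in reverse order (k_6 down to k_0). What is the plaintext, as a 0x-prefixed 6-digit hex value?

s_0 = ciphertext = 0xC54160
s_1 = InvRound(s_0, k_6) = 0x286DD2
s_2 = InvRound(s_1, k_5) = 0x058846
s_3 = InvRound(s_2, k_4) = 0xB00AFF
s_4 = InvRound(s_3, k_3) = 0x32CD37
s_5 = InvRound(s_4, k_2) = 0x61E9CA
s_6 = InvRound(s_5, k_1) = 0xD02121
s_7 = InvRound(s_6, k_0) = 0x8413E8

0x8413E8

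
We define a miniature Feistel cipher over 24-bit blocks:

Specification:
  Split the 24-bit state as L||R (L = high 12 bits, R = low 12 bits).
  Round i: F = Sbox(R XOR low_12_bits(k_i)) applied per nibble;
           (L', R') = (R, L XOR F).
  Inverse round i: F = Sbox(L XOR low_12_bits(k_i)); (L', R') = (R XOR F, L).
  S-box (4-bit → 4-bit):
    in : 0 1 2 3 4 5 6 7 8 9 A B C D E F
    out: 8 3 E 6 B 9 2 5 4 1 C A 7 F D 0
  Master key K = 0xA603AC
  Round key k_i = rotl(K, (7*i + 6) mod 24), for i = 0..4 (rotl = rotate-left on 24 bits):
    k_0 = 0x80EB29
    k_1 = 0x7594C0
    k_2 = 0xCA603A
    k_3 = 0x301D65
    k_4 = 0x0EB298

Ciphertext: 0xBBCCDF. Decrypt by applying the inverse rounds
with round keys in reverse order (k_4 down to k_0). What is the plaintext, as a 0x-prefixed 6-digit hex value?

0xF5C350

s_0 = ciphertext = 0xBBCCDF
s_1 = InvRound(s_0, k_4) = 0xD34BBC
s_2 = InvRound(s_1, k_3) = 0x32FD34
s_3 = InvRound(s_2, k_2) = 0xB0D32F
s_4 = InvRound(s_3, k_1) = 0x350B0D
s_5 = InvRound(s_4, k_0) = 0xF5C350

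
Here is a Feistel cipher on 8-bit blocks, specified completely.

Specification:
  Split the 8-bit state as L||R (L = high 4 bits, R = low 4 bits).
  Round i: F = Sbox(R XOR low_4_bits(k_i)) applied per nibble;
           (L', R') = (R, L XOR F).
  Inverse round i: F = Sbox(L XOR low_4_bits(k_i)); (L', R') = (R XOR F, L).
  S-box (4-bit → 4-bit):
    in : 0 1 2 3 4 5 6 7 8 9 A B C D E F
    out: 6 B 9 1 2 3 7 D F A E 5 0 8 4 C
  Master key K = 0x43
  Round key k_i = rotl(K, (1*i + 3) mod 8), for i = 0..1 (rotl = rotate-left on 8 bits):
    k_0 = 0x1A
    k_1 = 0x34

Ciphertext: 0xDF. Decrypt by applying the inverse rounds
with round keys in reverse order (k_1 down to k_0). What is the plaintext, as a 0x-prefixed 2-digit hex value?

0x15

s_0 = ciphertext = 0xDF
s_1 = InvRound(s_0, k_1) = 0x5D
s_2 = InvRound(s_1, k_0) = 0x15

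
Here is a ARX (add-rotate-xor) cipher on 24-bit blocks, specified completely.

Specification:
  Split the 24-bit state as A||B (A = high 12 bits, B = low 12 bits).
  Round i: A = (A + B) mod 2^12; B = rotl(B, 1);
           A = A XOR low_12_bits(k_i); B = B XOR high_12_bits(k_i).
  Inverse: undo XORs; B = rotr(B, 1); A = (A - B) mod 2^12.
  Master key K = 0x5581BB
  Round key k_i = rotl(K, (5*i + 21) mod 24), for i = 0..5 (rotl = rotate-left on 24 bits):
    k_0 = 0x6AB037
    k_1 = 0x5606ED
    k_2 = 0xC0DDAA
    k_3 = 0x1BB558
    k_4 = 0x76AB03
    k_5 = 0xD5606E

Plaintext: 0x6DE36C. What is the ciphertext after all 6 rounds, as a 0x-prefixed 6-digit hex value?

0x54FD65

s_0 = plaintext = 0x6DE36C
s_1 = Round(s_0, k_0) = 0xA7D073
s_2 = Round(s_1, k_1) = 0xC1D586
s_3 = Round(s_2, k_2) = 0xC09701
s_4 = Round(s_3, k_3) = 0x652FB9
s_5 = Round(s_4, k_4) = 0xD08819
s_6 = Round(s_5, k_5) = 0x54FD65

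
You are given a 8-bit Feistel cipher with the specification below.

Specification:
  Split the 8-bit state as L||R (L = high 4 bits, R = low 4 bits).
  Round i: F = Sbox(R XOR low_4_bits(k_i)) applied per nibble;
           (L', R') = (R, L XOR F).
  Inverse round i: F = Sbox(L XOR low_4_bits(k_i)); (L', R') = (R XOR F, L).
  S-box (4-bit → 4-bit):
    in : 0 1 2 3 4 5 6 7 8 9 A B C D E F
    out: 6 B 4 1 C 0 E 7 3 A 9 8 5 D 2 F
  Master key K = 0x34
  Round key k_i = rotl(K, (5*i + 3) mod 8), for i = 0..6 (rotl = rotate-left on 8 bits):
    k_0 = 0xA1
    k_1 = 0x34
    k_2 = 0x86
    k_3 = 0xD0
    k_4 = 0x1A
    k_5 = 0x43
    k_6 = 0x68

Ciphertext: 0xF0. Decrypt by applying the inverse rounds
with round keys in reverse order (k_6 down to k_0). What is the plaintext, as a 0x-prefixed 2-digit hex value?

0x07

s_0 = ciphertext = 0xF0
s_1 = InvRound(s_0, k_6) = 0x7F
s_2 = InvRound(s_1, k_5) = 0x37
s_3 = InvRound(s_2, k_4) = 0xD3
s_4 = InvRound(s_3, k_3) = 0xED
s_5 = InvRound(s_4, k_2) = 0xEE
s_6 = InvRound(s_5, k_1) = 0x7E
s_7 = InvRound(s_6, k_0) = 0x07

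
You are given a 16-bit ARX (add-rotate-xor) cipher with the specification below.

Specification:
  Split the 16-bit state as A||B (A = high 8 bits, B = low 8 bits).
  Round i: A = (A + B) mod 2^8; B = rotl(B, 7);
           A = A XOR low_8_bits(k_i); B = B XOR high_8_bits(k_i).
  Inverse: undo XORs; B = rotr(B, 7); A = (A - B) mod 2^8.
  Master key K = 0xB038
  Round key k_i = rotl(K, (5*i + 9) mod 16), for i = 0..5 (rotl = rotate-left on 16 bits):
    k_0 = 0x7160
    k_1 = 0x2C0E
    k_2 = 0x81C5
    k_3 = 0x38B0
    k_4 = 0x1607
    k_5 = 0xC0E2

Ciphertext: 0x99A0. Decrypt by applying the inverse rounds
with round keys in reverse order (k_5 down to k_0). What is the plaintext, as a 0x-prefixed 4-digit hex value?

0x5907

s_0 = ciphertext = 0x99A0
s_1 = InvRound(s_0, k_5) = 0xBBC0
s_2 = InvRound(s_1, k_4) = 0x0FAD
s_3 = InvRound(s_2, k_3) = 0x942B
s_4 = InvRound(s_3, k_2) = 0xFC55
s_5 = InvRound(s_4, k_1) = 0x00F2
s_6 = InvRound(s_5, k_0) = 0x5907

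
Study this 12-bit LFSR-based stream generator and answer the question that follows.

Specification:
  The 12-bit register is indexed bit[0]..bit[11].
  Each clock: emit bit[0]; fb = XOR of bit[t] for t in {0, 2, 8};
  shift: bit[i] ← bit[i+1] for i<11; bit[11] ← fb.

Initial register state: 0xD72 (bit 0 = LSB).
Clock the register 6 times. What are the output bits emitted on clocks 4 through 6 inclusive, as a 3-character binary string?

reg_0 = 0xD72
clock 1: out=0, reg = 0xEB9
clock 2: out=1, reg = 0xF5C
clock 3: out=0, reg = 0x7AE
clock 4: out=0, reg = 0x3D7
clock 5: out=1, reg = 0x9EB
clock 6: out=1, reg = 0x4F5

011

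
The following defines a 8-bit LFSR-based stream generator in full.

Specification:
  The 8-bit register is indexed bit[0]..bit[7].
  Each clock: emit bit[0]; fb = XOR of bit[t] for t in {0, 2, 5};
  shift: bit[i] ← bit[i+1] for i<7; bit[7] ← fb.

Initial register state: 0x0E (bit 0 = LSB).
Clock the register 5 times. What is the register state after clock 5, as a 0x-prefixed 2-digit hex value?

reg_0 = 0x0E
clock 1: out=0, reg = 0x87
clock 2: out=1, reg = 0x43
clock 3: out=1, reg = 0xA1
clock 4: out=1, reg = 0x50
clock 5: out=0, reg = 0x28

0x28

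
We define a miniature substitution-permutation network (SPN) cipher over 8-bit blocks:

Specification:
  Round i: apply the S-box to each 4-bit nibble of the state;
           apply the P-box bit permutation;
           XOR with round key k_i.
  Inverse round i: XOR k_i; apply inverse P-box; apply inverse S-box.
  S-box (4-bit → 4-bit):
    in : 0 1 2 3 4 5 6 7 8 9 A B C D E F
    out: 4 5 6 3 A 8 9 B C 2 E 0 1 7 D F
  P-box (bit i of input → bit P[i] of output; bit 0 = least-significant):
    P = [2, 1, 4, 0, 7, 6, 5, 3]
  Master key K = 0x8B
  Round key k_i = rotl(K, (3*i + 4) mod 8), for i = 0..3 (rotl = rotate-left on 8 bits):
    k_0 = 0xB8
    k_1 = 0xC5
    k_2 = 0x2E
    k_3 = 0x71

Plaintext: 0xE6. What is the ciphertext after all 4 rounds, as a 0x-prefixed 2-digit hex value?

0x18

s_0 = plaintext = 0xE6
s_1 = Round(s_0, k_0) = 0x15
s_2 = Round(s_1, k_1) = 0x64
s_3 = Round(s_2, k_2) = 0xA5
s_4 = Round(s_3, k_3) = 0x18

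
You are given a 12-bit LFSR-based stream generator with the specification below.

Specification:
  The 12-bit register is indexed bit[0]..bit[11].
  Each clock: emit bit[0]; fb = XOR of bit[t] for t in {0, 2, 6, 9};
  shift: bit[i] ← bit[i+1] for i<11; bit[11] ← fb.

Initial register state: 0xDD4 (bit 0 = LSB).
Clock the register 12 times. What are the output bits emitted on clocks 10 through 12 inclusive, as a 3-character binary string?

011

reg_0 = 0xDD4
clock 1: out=0, reg = 0x6EA
clock 2: out=0, reg = 0x375
clock 3: out=1, reg = 0x1BA
clock 4: out=0, reg = 0x0DD
clock 5: out=1, reg = 0x86E
clock 6: out=0, reg = 0x437
clock 7: out=1, reg = 0x21B
clock 8: out=1, reg = 0x10D
clock 9: out=1, reg = 0x086
clock 10: out=0, reg = 0x843
clock 11: out=1, reg = 0x421
clock 12: out=1, reg = 0xA10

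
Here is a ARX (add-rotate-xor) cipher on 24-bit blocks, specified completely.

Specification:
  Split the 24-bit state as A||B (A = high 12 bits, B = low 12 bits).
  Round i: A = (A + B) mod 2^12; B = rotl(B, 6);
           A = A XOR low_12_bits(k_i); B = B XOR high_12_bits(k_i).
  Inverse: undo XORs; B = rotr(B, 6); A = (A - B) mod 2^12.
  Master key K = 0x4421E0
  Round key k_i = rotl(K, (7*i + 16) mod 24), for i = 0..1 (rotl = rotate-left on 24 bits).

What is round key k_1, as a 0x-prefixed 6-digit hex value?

0x2210F0

K = 0x4421E0
k_0 = rotl(K, (7*0+16) mod 24) = rotl(K, 16) = 0xE04421
k_1 = rotl(K, (7*1+16) mod 24) = rotl(K, 23) = 0x2210F0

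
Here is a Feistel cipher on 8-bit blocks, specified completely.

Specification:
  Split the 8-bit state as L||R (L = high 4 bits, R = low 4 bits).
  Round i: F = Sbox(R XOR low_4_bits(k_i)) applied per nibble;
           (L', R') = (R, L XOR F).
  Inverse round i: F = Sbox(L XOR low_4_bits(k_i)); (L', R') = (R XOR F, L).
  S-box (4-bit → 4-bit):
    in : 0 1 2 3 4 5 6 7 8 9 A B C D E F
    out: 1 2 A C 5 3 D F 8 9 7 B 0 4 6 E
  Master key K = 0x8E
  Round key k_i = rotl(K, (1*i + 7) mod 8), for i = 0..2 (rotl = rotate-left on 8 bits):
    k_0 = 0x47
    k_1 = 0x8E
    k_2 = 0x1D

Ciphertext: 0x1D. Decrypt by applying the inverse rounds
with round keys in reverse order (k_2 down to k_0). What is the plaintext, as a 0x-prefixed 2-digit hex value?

0xAD

s_0 = ciphertext = 0x1D
s_1 = InvRound(s_0, k_2) = 0xD1
s_2 = InvRound(s_1, k_1) = 0xDD
s_3 = InvRound(s_2, k_0) = 0xAD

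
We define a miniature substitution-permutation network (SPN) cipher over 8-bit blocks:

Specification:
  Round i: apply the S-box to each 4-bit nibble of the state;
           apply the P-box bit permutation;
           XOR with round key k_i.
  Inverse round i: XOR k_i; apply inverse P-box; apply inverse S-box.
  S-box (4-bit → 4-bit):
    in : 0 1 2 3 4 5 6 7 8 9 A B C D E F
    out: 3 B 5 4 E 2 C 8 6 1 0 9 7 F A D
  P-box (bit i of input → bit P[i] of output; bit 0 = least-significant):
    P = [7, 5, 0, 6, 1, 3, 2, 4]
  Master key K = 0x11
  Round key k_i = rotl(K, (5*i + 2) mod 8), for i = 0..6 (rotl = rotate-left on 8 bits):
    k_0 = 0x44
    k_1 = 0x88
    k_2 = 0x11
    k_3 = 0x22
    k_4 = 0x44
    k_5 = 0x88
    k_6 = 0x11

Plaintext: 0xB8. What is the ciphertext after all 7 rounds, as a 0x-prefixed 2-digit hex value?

s_0 = plaintext = 0xB8
s_1 = Round(s_0, k_0) = 0x77
s_2 = Round(s_1, k_1) = 0xD8
s_3 = Round(s_2, k_2) = 0x2E
s_4 = Round(s_3, k_3) = 0x44
s_5 = Round(s_4, k_4) = 0x39
s_6 = Round(s_5, k_5) = 0x0C
s_7 = Round(s_6, k_6) = 0xBA

0xBA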